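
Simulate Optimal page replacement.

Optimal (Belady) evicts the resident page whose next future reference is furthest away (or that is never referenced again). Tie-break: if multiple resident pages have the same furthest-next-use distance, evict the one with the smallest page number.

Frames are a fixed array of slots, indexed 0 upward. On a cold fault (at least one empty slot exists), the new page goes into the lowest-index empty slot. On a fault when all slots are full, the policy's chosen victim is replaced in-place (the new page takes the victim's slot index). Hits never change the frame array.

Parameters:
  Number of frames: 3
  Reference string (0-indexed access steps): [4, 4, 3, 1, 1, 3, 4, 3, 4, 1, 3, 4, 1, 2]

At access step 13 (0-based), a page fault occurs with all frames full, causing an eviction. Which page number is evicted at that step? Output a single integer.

Step 0: ref 4 -> FAULT, frames=[4,-,-]
Step 1: ref 4 -> HIT, frames=[4,-,-]
Step 2: ref 3 -> FAULT, frames=[4,3,-]
Step 3: ref 1 -> FAULT, frames=[4,3,1]
Step 4: ref 1 -> HIT, frames=[4,3,1]
Step 5: ref 3 -> HIT, frames=[4,3,1]
Step 6: ref 4 -> HIT, frames=[4,3,1]
Step 7: ref 3 -> HIT, frames=[4,3,1]
Step 8: ref 4 -> HIT, frames=[4,3,1]
Step 9: ref 1 -> HIT, frames=[4,3,1]
Step 10: ref 3 -> HIT, frames=[4,3,1]
Step 11: ref 4 -> HIT, frames=[4,3,1]
Step 12: ref 1 -> HIT, frames=[4,3,1]
Step 13: ref 2 -> FAULT, evict 1, frames=[4,3,2]
At step 13: evicted page 1

Answer: 1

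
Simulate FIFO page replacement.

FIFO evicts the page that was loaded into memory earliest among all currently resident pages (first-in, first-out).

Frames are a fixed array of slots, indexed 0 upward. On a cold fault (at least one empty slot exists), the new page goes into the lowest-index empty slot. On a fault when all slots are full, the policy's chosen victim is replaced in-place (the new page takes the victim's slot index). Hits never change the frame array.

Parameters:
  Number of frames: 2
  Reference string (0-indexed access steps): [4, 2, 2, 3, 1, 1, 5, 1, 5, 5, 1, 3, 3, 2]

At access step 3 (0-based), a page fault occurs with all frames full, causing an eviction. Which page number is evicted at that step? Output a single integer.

Step 0: ref 4 -> FAULT, frames=[4,-]
Step 1: ref 2 -> FAULT, frames=[4,2]
Step 2: ref 2 -> HIT, frames=[4,2]
Step 3: ref 3 -> FAULT, evict 4, frames=[3,2]
At step 3: evicted page 4

Answer: 4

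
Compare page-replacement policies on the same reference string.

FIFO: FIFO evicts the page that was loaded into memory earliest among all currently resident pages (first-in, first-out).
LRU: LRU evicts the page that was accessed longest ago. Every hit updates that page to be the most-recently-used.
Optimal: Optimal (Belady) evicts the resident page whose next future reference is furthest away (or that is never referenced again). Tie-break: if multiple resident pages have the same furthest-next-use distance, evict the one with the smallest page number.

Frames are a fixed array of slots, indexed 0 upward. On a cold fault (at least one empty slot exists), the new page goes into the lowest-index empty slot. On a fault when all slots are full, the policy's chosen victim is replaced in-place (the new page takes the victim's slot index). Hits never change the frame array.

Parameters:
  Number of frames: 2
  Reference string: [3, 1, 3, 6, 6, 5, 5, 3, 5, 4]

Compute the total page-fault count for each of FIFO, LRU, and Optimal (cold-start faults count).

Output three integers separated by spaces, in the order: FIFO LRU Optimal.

--- FIFO ---
  step 0: ref 3 -> FAULT, frames=[3,-] (faults so far: 1)
  step 1: ref 1 -> FAULT, frames=[3,1] (faults so far: 2)
  step 2: ref 3 -> HIT, frames=[3,1] (faults so far: 2)
  step 3: ref 6 -> FAULT, evict 3, frames=[6,1] (faults so far: 3)
  step 4: ref 6 -> HIT, frames=[6,1] (faults so far: 3)
  step 5: ref 5 -> FAULT, evict 1, frames=[6,5] (faults so far: 4)
  step 6: ref 5 -> HIT, frames=[6,5] (faults so far: 4)
  step 7: ref 3 -> FAULT, evict 6, frames=[3,5] (faults so far: 5)
  step 8: ref 5 -> HIT, frames=[3,5] (faults so far: 5)
  step 9: ref 4 -> FAULT, evict 5, frames=[3,4] (faults so far: 6)
  FIFO total faults: 6
--- LRU ---
  step 0: ref 3 -> FAULT, frames=[3,-] (faults so far: 1)
  step 1: ref 1 -> FAULT, frames=[3,1] (faults so far: 2)
  step 2: ref 3 -> HIT, frames=[3,1] (faults so far: 2)
  step 3: ref 6 -> FAULT, evict 1, frames=[3,6] (faults so far: 3)
  step 4: ref 6 -> HIT, frames=[3,6] (faults so far: 3)
  step 5: ref 5 -> FAULT, evict 3, frames=[5,6] (faults so far: 4)
  step 6: ref 5 -> HIT, frames=[5,6] (faults so far: 4)
  step 7: ref 3 -> FAULT, evict 6, frames=[5,3] (faults so far: 5)
  step 8: ref 5 -> HIT, frames=[5,3] (faults so far: 5)
  step 9: ref 4 -> FAULT, evict 3, frames=[5,4] (faults so far: 6)
  LRU total faults: 6
--- Optimal ---
  step 0: ref 3 -> FAULT, frames=[3,-] (faults so far: 1)
  step 1: ref 1 -> FAULT, frames=[3,1] (faults so far: 2)
  step 2: ref 3 -> HIT, frames=[3,1] (faults so far: 2)
  step 3: ref 6 -> FAULT, evict 1, frames=[3,6] (faults so far: 3)
  step 4: ref 6 -> HIT, frames=[3,6] (faults so far: 3)
  step 5: ref 5 -> FAULT, evict 6, frames=[3,5] (faults so far: 4)
  step 6: ref 5 -> HIT, frames=[3,5] (faults so far: 4)
  step 7: ref 3 -> HIT, frames=[3,5] (faults so far: 4)
  step 8: ref 5 -> HIT, frames=[3,5] (faults so far: 4)
  step 9: ref 4 -> FAULT, evict 3, frames=[4,5] (faults so far: 5)
  Optimal total faults: 5

Answer: 6 6 5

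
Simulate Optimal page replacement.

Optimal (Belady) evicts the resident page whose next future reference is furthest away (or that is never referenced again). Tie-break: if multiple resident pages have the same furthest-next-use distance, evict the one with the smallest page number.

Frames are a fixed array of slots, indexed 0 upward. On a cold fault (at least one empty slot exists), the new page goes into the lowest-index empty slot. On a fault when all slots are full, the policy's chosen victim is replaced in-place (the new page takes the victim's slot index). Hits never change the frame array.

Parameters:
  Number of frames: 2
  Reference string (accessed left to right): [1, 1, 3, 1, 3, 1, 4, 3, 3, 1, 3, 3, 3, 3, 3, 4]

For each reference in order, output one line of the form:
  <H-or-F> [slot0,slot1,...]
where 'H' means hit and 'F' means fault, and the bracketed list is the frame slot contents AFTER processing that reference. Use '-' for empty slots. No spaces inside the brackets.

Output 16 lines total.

F [1,-]
H [1,-]
F [1,3]
H [1,3]
H [1,3]
H [1,3]
F [4,3]
H [4,3]
H [4,3]
F [1,3]
H [1,3]
H [1,3]
H [1,3]
H [1,3]
H [1,3]
F [4,3]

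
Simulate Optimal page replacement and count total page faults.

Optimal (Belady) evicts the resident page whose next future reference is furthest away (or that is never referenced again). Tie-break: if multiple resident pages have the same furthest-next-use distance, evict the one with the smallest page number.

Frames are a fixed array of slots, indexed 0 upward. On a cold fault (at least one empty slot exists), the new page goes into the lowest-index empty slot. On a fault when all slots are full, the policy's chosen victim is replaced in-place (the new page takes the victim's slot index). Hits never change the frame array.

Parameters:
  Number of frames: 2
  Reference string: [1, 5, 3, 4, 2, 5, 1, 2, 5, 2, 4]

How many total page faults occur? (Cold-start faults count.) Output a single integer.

Answer: 8

Derivation:
Step 0: ref 1 → FAULT, frames=[1,-]
Step 1: ref 5 → FAULT, frames=[1,5]
Step 2: ref 3 → FAULT (evict 1), frames=[3,5]
Step 3: ref 4 → FAULT (evict 3), frames=[4,5]
Step 4: ref 2 → FAULT (evict 4), frames=[2,5]
Step 5: ref 5 → HIT, frames=[2,5]
Step 6: ref 1 → FAULT (evict 5), frames=[2,1]
Step 7: ref 2 → HIT, frames=[2,1]
Step 8: ref 5 → FAULT (evict 1), frames=[2,5]
Step 9: ref 2 → HIT, frames=[2,5]
Step 10: ref 4 → FAULT (evict 2), frames=[4,5]
Total faults: 8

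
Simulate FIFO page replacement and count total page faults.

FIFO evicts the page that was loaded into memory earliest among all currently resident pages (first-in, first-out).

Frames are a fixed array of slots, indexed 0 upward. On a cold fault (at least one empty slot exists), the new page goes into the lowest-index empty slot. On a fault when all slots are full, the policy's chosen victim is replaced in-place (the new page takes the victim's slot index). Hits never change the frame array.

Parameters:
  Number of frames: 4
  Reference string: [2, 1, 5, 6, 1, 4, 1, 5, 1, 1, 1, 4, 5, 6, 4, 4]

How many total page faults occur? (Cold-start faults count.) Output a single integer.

Answer: 5

Derivation:
Step 0: ref 2 → FAULT, frames=[2,-,-,-]
Step 1: ref 1 → FAULT, frames=[2,1,-,-]
Step 2: ref 5 → FAULT, frames=[2,1,5,-]
Step 3: ref 6 → FAULT, frames=[2,1,5,6]
Step 4: ref 1 → HIT, frames=[2,1,5,6]
Step 5: ref 4 → FAULT (evict 2), frames=[4,1,5,6]
Step 6: ref 1 → HIT, frames=[4,1,5,6]
Step 7: ref 5 → HIT, frames=[4,1,5,6]
Step 8: ref 1 → HIT, frames=[4,1,5,6]
Step 9: ref 1 → HIT, frames=[4,1,5,6]
Step 10: ref 1 → HIT, frames=[4,1,5,6]
Step 11: ref 4 → HIT, frames=[4,1,5,6]
Step 12: ref 5 → HIT, frames=[4,1,5,6]
Step 13: ref 6 → HIT, frames=[4,1,5,6]
Step 14: ref 4 → HIT, frames=[4,1,5,6]
Step 15: ref 4 → HIT, frames=[4,1,5,6]
Total faults: 5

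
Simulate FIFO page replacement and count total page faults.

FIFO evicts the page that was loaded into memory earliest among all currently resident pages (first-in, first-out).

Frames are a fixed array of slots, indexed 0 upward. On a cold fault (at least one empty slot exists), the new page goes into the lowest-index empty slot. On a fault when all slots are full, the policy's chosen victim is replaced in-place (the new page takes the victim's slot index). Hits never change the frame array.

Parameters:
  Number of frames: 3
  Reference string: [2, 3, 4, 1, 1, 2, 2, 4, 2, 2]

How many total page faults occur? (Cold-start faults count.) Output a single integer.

Answer: 5

Derivation:
Step 0: ref 2 → FAULT, frames=[2,-,-]
Step 1: ref 3 → FAULT, frames=[2,3,-]
Step 2: ref 4 → FAULT, frames=[2,3,4]
Step 3: ref 1 → FAULT (evict 2), frames=[1,3,4]
Step 4: ref 1 → HIT, frames=[1,3,4]
Step 5: ref 2 → FAULT (evict 3), frames=[1,2,4]
Step 6: ref 2 → HIT, frames=[1,2,4]
Step 7: ref 4 → HIT, frames=[1,2,4]
Step 8: ref 2 → HIT, frames=[1,2,4]
Step 9: ref 2 → HIT, frames=[1,2,4]
Total faults: 5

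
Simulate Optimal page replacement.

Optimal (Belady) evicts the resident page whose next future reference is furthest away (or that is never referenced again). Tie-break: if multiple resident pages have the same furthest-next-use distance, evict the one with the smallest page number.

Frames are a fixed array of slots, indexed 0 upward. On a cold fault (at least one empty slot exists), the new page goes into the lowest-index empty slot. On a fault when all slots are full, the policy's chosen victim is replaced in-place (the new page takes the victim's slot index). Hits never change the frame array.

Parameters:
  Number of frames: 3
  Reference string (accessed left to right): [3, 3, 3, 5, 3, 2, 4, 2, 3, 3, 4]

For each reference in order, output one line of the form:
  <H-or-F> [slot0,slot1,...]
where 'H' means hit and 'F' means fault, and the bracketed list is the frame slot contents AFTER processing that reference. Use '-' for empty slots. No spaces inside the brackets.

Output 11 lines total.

F [3,-,-]
H [3,-,-]
H [3,-,-]
F [3,5,-]
H [3,5,-]
F [3,5,2]
F [3,4,2]
H [3,4,2]
H [3,4,2]
H [3,4,2]
H [3,4,2]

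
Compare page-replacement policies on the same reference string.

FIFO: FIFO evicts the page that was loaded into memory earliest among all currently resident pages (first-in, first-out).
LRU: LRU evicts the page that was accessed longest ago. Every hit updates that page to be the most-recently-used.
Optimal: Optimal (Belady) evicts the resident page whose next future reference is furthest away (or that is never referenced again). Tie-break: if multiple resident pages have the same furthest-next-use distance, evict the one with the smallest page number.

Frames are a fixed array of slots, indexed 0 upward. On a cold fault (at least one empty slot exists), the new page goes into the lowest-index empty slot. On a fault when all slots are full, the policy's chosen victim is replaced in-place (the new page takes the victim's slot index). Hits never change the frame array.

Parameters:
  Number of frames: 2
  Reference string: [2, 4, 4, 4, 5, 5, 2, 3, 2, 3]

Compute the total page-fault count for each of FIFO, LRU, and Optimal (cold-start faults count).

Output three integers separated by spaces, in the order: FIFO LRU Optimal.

Answer: 5 5 4

Derivation:
--- FIFO ---
  step 0: ref 2 -> FAULT, frames=[2,-] (faults so far: 1)
  step 1: ref 4 -> FAULT, frames=[2,4] (faults so far: 2)
  step 2: ref 4 -> HIT, frames=[2,4] (faults so far: 2)
  step 3: ref 4 -> HIT, frames=[2,4] (faults so far: 2)
  step 4: ref 5 -> FAULT, evict 2, frames=[5,4] (faults so far: 3)
  step 5: ref 5 -> HIT, frames=[5,4] (faults so far: 3)
  step 6: ref 2 -> FAULT, evict 4, frames=[5,2] (faults so far: 4)
  step 7: ref 3 -> FAULT, evict 5, frames=[3,2] (faults so far: 5)
  step 8: ref 2 -> HIT, frames=[3,2] (faults so far: 5)
  step 9: ref 3 -> HIT, frames=[3,2] (faults so far: 5)
  FIFO total faults: 5
--- LRU ---
  step 0: ref 2 -> FAULT, frames=[2,-] (faults so far: 1)
  step 1: ref 4 -> FAULT, frames=[2,4] (faults so far: 2)
  step 2: ref 4 -> HIT, frames=[2,4] (faults so far: 2)
  step 3: ref 4 -> HIT, frames=[2,4] (faults so far: 2)
  step 4: ref 5 -> FAULT, evict 2, frames=[5,4] (faults so far: 3)
  step 5: ref 5 -> HIT, frames=[5,4] (faults so far: 3)
  step 6: ref 2 -> FAULT, evict 4, frames=[5,2] (faults so far: 4)
  step 7: ref 3 -> FAULT, evict 5, frames=[3,2] (faults so far: 5)
  step 8: ref 2 -> HIT, frames=[3,2] (faults so far: 5)
  step 9: ref 3 -> HIT, frames=[3,2] (faults so far: 5)
  LRU total faults: 5
--- Optimal ---
  step 0: ref 2 -> FAULT, frames=[2,-] (faults so far: 1)
  step 1: ref 4 -> FAULT, frames=[2,4] (faults so far: 2)
  step 2: ref 4 -> HIT, frames=[2,4] (faults so far: 2)
  step 3: ref 4 -> HIT, frames=[2,4] (faults so far: 2)
  step 4: ref 5 -> FAULT, evict 4, frames=[2,5] (faults so far: 3)
  step 5: ref 5 -> HIT, frames=[2,5] (faults so far: 3)
  step 6: ref 2 -> HIT, frames=[2,5] (faults so far: 3)
  step 7: ref 3 -> FAULT, evict 5, frames=[2,3] (faults so far: 4)
  step 8: ref 2 -> HIT, frames=[2,3] (faults so far: 4)
  step 9: ref 3 -> HIT, frames=[2,3] (faults so far: 4)
  Optimal total faults: 4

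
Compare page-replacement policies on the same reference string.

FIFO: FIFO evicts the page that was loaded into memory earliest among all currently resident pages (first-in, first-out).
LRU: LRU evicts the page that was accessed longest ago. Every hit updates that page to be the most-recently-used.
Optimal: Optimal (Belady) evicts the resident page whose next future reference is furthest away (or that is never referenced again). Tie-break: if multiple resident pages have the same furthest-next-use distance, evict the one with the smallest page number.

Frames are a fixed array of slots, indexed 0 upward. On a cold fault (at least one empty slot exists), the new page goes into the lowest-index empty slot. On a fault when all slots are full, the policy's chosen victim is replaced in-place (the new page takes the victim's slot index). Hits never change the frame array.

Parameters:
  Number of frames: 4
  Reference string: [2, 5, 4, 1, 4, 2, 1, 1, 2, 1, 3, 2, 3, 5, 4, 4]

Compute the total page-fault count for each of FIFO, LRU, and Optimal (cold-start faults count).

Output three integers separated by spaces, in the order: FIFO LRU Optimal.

Answer: 8 7 5

Derivation:
--- FIFO ---
  step 0: ref 2 -> FAULT, frames=[2,-,-,-] (faults so far: 1)
  step 1: ref 5 -> FAULT, frames=[2,5,-,-] (faults so far: 2)
  step 2: ref 4 -> FAULT, frames=[2,5,4,-] (faults so far: 3)
  step 3: ref 1 -> FAULT, frames=[2,5,4,1] (faults so far: 4)
  step 4: ref 4 -> HIT, frames=[2,5,4,1] (faults so far: 4)
  step 5: ref 2 -> HIT, frames=[2,5,4,1] (faults so far: 4)
  step 6: ref 1 -> HIT, frames=[2,5,4,1] (faults so far: 4)
  step 7: ref 1 -> HIT, frames=[2,5,4,1] (faults so far: 4)
  step 8: ref 2 -> HIT, frames=[2,5,4,1] (faults so far: 4)
  step 9: ref 1 -> HIT, frames=[2,5,4,1] (faults so far: 4)
  step 10: ref 3 -> FAULT, evict 2, frames=[3,5,4,1] (faults so far: 5)
  step 11: ref 2 -> FAULT, evict 5, frames=[3,2,4,1] (faults so far: 6)
  step 12: ref 3 -> HIT, frames=[3,2,4,1] (faults so far: 6)
  step 13: ref 5 -> FAULT, evict 4, frames=[3,2,5,1] (faults so far: 7)
  step 14: ref 4 -> FAULT, evict 1, frames=[3,2,5,4] (faults so far: 8)
  step 15: ref 4 -> HIT, frames=[3,2,5,4] (faults so far: 8)
  FIFO total faults: 8
--- LRU ---
  step 0: ref 2 -> FAULT, frames=[2,-,-,-] (faults so far: 1)
  step 1: ref 5 -> FAULT, frames=[2,5,-,-] (faults so far: 2)
  step 2: ref 4 -> FAULT, frames=[2,5,4,-] (faults so far: 3)
  step 3: ref 1 -> FAULT, frames=[2,5,4,1] (faults so far: 4)
  step 4: ref 4 -> HIT, frames=[2,5,4,1] (faults so far: 4)
  step 5: ref 2 -> HIT, frames=[2,5,4,1] (faults so far: 4)
  step 6: ref 1 -> HIT, frames=[2,5,4,1] (faults so far: 4)
  step 7: ref 1 -> HIT, frames=[2,5,4,1] (faults so far: 4)
  step 8: ref 2 -> HIT, frames=[2,5,4,1] (faults so far: 4)
  step 9: ref 1 -> HIT, frames=[2,5,4,1] (faults so far: 4)
  step 10: ref 3 -> FAULT, evict 5, frames=[2,3,4,1] (faults so far: 5)
  step 11: ref 2 -> HIT, frames=[2,3,4,1] (faults so far: 5)
  step 12: ref 3 -> HIT, frames=[2,3,4,1] (faults so far: 5)
  step 13: ref 5 -> FAULT, evict 4, frames=[2,3,5,1] (faults so far: 6)
  step 14: ref 4 -> FAULT, evict 1, frames=[2,3,5,4] (faults so far: 7)
  step 15: ref 4 -> HIT, frames=[2,3,5,4] (faults so far: 7)
  LRU total faults: 7
--- Optimal ---
  step 0: ref 2 -> FAULT, frames=[2,-,-,-] (faults so far: 1)
  step 1: ref 5 -> FAULT, frames=[2,5,-,-] (faults so far: 2)
  step 2: ref 4 -> FAULT, frames=[2,5,4,-] (faults so far: 3)
  step 3: ref 1 -> FAULT, frames=[2,5,4,1] (faults so far: 4)
  step 4: ref 4 -> HIT, frames=[2,5,4,1] (faults so far: 4)
  step 5: ref 2 -> HIT, frames=[2,5,4,1] (faults so far: 4)
  step 6: ref 1 -> HIT, frames=[2,5,4,1] (faults so far: 4)
  step 7: ref 1 -> HIT, frames=[2,5,4,1] (faults so far: 4)
  step 8: ref 2 -> HIT, frames=[2,5,4,1] (faults so far: 4)
  step 9: ref 1 -> HIT, frames=[2,5,4,1] (faults so far: 4)
  step 10: ref 3 -> FAULT, evict 1, frames=[2,5,4,3] (faults so far: 5)
  step 11: ref 2 -> HIT, frames=[2,5,4,3] (faults so far: 5)
  step 12: ref 3 -> HIT, frames=[2,5,4,3] (faults so far: 5)
  step 13: ref 5 -> HIT, frames=[2,5,4,3] (faults so far: 5)
  step 14: ref 4 -> HIT, frames=[2,5,4,3] (faults so far: 5)
  step 15: ref 4 -> HIT, frames=[2,5,4,3] (faults so far: 5)
  Optimal total faults: 5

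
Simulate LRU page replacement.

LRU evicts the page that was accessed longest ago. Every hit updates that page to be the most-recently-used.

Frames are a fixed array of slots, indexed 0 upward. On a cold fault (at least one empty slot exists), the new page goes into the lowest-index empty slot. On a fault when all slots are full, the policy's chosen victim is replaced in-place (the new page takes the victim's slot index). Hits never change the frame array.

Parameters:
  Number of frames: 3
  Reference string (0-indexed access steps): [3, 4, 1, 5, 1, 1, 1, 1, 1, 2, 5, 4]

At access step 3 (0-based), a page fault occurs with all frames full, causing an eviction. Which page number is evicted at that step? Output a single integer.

Step 0: ref 3 -> FAULT, frames=[3,-,-]
Step 1: ref 4 -> FAULT, frames=[3,4,-]
Step 2: ref 1 -> FAULT, frames=[3,4,1]
Step 3: ref 5 -> FAULT, evict 3, frames=[5,4,1]
At step 3: evicted page 3

Answer: 3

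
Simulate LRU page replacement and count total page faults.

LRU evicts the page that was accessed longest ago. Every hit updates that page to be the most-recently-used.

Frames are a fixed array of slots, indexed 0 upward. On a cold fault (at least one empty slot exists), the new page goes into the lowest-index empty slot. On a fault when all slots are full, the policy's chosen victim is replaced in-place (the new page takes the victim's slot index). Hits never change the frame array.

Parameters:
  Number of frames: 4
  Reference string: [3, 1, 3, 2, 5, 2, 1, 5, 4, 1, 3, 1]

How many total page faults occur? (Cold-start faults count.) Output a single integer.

Step 0: ref 3 → FAULT, frames=[3,-,-,-]
Step 1: ref 1 → FAULT, frames=[3,1,-,-]
Step 2: ref 3 → HIT, frames=[3,1,-,-]
Step 3: ref 2 → FAULT, frames=[3,1,2,-]
Step 4: ref 5 → FAULT, frames=[3,1,2,5]
Step 5: ref 2 → HIT, frames=[3,1,2,5]
Step 6: ref 1 → HIT, frames=[3,1,2,5]
Step 7: ref 5 → HIT, frames=[3,1,2,5]
Step 8: ref 4 → FAULT (evict 3), frames=[4,1,2,5]
Step 9: ref 1 → HIT, frames=[4,1,2,5]
Step 10: ref 3 → FAULT (evict 2), frames=[4,1,3,5]
Step 11: ref 1 → HIT, frames=[4,1,3,5]
Total faults: 6

Answer: 6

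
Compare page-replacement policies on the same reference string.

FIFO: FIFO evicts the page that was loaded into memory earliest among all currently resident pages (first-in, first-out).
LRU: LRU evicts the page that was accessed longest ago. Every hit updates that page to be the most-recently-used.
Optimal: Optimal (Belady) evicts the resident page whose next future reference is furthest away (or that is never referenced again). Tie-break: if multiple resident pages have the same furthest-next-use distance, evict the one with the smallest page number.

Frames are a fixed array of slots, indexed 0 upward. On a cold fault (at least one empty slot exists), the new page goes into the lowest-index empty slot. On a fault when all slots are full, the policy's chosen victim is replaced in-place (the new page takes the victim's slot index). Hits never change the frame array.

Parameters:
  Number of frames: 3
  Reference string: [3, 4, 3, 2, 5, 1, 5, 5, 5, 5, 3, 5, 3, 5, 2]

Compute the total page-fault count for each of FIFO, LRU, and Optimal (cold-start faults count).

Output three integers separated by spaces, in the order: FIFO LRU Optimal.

Answer: 7 7 6

Derivation:
--- FIFO ---
  step 0: ref 3 -> FAULT, frames=[3,-,-] (faults so far: 1)
  step 1: ref 4 -> FAULT, frames=[3,4,-] (faults so far: 2)
  step 2: ref 3 -> HIT, frames=[3,4,-] (faults so far: 2)
  step 3: ref 2 -> FAULT, frames=[3,4,2] (faults so far: 3)
  step 4: ref 5 -> FAULT, evict 3, frames=[5,4,2] (faults so far: 4)
  step 5: ref 1 -> FAULT, evict 4, frames=[5,1,2] (faults so far: 5)
  step 6: ref 5 -> HIT, frames=[5,1,2] (faults so far: 5)
  step 7: ref 5 -> HIT, frames=[5,1,2] (faults so far: 5)
  step 8: ref 5 -> HIT, frames=[5,1,2] (faults so far: 5)
  step 9: ref 5 -> HIT, frames=[5,1,2] (faults so far: 5)
  step 10: ref 3 -> FAULT, evict 2, frames=[5,1,3] (faults so far: 6)
  step 11: ref 5 -> HIT, frames=[5,1,3] (faults so far: 6)
  step 12: ref 3 -> HIT, frames=[5,1,3] (faults so far: 6)
  step 13: ref 5 -> HIT, frames=[5,1,3] (faults so far: 6)
  step 14: ref 2 -> FAULT, evict 5, frames=[2,1,3] (faults so far: 7)
  FIFO total faults: 7
--- LRU ---
  step 0: ref 3 -> FAULT, frames=[3,-,-] (faults so far: 1)
  step 1: ref 4 -> FAULT, frames=[3,4,-] (faults so far: 2)
  step 2: ref 3 -> HIT, frames=[3,4,-] (faults so far: 2)
  step 3: ref 2 -> FAULT, frames=[3,4,2] (faults so far: 3)
  step 4: ref 5 -> FAULT, evict 4, frames=[3,5,2] (faults so far: 4)
  step 5: ref 1 -> FAULT, evict 3, frames=[1,5,2] (faults so far: 5)
  step 6: ref 5 -> HIT, frames=[1,5,2] (faults so far: 5)
  step 7: ref 5 -> HIT, frames=[1,5,2] (faults so far: 5)
  step 8: ref 5 -> HIT, frames=[1,5,2] (faults so far: 5)
  step 9: ref 5 -> HIT, frames=[1,5,2] (faults so far: 5)
  step 10: ref 3 -> FAULT, evict 2, frames=[1,5,3] (faults so far: 6)
  step 11: ref 5 -> HIT, frames=[1,5,3] (faults so far: 6)
  step 12: ref 3 -> HIT, frames=[1,5,3] (faults so far: 6)
  step 13: ref 5 -> HIT, frames=[1,5,3] (faults so far: 6)
  step 14: ref 2 -> FAULT, evict 1, frames=[2,5,3] (faults so far: 7)
  LRU total faults: 7
--- Optimal ---
  step 0: ref 3 -> FAULT, frames=[3,-,-] (faults so far: 1)
  step 1: ref 4 -> FAULT, frames=[3,4,-] (faults so far: 2)
  step 2: ref 3 -> HIT, frames=[3,4,-] (faults so far: 2)
  step 3: ref 2 -> FAULT, frames=[3,4,2] (faults so far: 3)
  step 4: ref 5 -> FAULT, evict 4, frames=[3,5,2] (faults so far: 4)
  step 5: ref 1 -> FAULT, evict 2, frames=[3,5,1] (faults so far: 5)
  step 6: ref 5 -> HIT, frames=[3,5,1] (faults so far: 5)
  step 7: ref 5 -> HIT, frames=[3,5,1] (faults so far: 5)
  step 8: ref 5 -> HIT, frames=[3,5,1] (faults so far: 5)
  step 9: ref 5 -> HIT, frames=[3,5,1] (faults so far: 5)
  step 10: ref 3 -> HIT, frames=[3,5,1] (faults so far: 5)
  step 11: ref 5 -> HIT, frames=[3,5,1] (faults so far: 5)
  step 12: ref 3 -> HIT, frames=[3,5,1] (faults so far: 5)
  step 13: ref 5 -> HIT, frames=[3,5,1] (faults so far: 5)
  step 14: ref 2 -> FAULT, evict 1, frames=[3,5,2] (faults so far: 6)
  Optimal total faults: 6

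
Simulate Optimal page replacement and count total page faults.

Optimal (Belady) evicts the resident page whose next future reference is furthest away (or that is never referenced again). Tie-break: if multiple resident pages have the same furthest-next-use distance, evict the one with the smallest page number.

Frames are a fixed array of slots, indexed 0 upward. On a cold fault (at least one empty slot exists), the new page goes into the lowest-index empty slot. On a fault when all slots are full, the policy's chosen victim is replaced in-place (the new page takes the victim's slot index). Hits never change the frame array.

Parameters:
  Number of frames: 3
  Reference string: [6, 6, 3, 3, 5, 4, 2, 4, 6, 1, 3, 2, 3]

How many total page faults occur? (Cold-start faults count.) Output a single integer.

Answer: 7

Derivation:
Step 0: ref 6 → FAULT, frames=[6,-,-]
Step 1: ref 6 → HIT, frames=[6,-,-]
Step 2: ref 3 → FAULT, frames=[6,3,-]
Step 3: ref 3 → HIT, frames=[6,3,-]
Step 4: ref 5 → FAULT, frames=[6,3,5]
Step 5: ref 4 → FAULT (evict 5), frames=[6,3,4]
Step 6: ref 2 → FAULT (evict 3), frames=[6,2,4]
Step 7: ref 4 → HIT, frames=[6,2,4]
Step 8: ref 6 → HIT, frames=[6,2,4]
Step 9: ref 1 → FAULT (evict 4), frames=[6,2,1]
Step 10: ref 3 → FAULT (evict 1), frames=[6,2,3]
Step 11: ref 2 → HIT, frames=[6,2,3]
Step 12: ref 3 → HIT, frames=[6,2,3]
Total faults: 7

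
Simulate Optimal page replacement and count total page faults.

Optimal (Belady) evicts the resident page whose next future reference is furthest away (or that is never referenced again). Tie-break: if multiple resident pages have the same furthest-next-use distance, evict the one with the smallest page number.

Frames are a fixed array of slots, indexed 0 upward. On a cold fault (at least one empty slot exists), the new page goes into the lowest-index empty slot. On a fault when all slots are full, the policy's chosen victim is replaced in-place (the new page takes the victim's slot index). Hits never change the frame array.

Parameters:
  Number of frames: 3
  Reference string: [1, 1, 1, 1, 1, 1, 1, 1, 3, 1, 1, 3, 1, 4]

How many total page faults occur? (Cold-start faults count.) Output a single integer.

Step 0: ref 1 → FAULT, frames=[1,-,-]
Step 1: ref 1 → HIT, frames=[1,-,-]
Step 2: ref 1 → HIT, frames=[1,-,-]
Step 3: ref 1 → HIT, frames=[1,-,-]
Step 4: ref 1 → HIT, frames=[1,-,-]
Step 5: ref 1 → HIT, frames=[1,-,-]
Step 6: ref 1 → HIT, frames=[1,-,-]
Step 7: ref 1 → HIT, frames=[1,-,-]
Step 8: ref 3 → FAULT, frames=[1,3,-]
Step 9: ref 1 → HIT, frames=[1,3,-]
Step 10: ref 1 → HIT, frames=[1,3,-]
Step 11: ref 3 → HIT, frames=[1,3,-]
Step 12: ref 1 → HIT, frames=[1,3,-]
Step 13: ref 4 → FAULT, frames=[1,3,4]
Total faults: 3

Answer: 3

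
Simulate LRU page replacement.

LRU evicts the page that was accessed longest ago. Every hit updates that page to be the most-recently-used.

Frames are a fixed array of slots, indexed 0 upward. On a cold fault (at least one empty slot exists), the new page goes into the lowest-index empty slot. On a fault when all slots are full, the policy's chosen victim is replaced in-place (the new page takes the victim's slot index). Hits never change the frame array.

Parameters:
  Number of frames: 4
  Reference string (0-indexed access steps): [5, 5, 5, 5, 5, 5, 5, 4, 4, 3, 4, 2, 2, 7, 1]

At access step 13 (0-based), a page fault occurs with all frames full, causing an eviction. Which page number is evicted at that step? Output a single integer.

Answer: 5

Derivation:
Step 0: ref 5 -> FAULT, frames=[5,-,-,-]
Step 1: ref 5 -> HIT, frames=[5,-,-,-]
Step 2: ref 5 -> HIT, frames=[5,-,-,-]
Step 3: ref 5 -> HIT, frames=[5,-,-,-]
Step 4: ref 5 -> HIT, frames=[5,-,-,-]
Step 5: ref 5 -> HIT, frames=[5,-,-,-]
Step 6: ref 5 -> HIT, frames=[5,-,-,-]
Step 7: ref 4 -> FAULT, frames=[5,4,-,-]
Step 8: ref 4 -> HIT, frames=[5,4,-,-]
Step 9: ref 3 -> FAULT, frames=[5,4,3,-]
Step 10: ref 4 -> HIT, frames=[5,4,3,-]
Step 11: ref 2 -> FAULT, frames=[5,4,3,2]
Step 12: ref 2 -> HIT, frames=[5,4,3,2]
Step 13: ref 7 -> FAULT, evict 5, frames=[7,4,3,2]
At step 13: evicted page 5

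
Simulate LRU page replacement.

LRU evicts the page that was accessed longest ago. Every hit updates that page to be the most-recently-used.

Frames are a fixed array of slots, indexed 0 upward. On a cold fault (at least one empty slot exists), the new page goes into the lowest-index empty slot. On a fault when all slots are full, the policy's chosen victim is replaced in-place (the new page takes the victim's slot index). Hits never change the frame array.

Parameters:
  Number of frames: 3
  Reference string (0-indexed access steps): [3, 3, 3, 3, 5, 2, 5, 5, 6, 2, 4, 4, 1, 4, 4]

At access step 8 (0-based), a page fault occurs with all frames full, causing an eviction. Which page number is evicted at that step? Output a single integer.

Answer: 3

Derivation:
Step 0: ref 3 -> FAULT, frames=[3,-,-]
Step 1: ref 3 -> HIT, frames=[3,-,-]
Step 2: ref 3 -> HIT, frames=[3,-,-]
Step 3: ref 3 -> HIT, frames=[3,-,-]
Step 4: ref 5 -> FAULT, frames=[3,5,-]
Step 5: ref 2 -> FAULT, frames=[3,5,2]
Step 6: ref 5 -> HIT, frames=[3,5,2]
Step 7: ref 5 -> HIT, frames=[3,5,2]
Step 8: ref 6 -> FAULT, evict 3, frames=[6,5,2]
At step 8: evicted page 3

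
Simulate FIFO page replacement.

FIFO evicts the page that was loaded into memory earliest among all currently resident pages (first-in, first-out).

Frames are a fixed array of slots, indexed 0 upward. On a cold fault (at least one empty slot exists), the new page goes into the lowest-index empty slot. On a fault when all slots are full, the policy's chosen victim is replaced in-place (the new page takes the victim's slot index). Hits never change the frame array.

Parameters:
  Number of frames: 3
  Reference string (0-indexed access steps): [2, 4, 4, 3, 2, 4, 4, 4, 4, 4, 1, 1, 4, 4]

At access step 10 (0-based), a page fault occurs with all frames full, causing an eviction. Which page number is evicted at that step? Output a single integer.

Answer: 2

Derivation:
Step 0: ref 2 -> FAULT, frames=[2,-,-]
Step 1: ref 4 -> FAULT, frames=[2,4,-]
Step 2: ref 4 -> HIT, frames=[2,4,-]
Step 3: ref 3 -> FAULT, frames=[2,4,3]
Step 4: ref 2 -> HIT, frames=[2,4,3]
Step 5: ref 4 -> HIT, frames=[2,4,3]
Step 6: ref 4 -> HIT, frames=[2,4,3]
Step 7: ref 4 -> HIT, frames=[2,4,3]
Step 8: ref 4 -> HIT, frames=[2,4,3]
Step 9: ref 4 -> HIT, frames=[2,4,3]
Step 10: ref 1 -> FAULT, evict 2, frames=[1,4,3]
At step 10: evicted page 2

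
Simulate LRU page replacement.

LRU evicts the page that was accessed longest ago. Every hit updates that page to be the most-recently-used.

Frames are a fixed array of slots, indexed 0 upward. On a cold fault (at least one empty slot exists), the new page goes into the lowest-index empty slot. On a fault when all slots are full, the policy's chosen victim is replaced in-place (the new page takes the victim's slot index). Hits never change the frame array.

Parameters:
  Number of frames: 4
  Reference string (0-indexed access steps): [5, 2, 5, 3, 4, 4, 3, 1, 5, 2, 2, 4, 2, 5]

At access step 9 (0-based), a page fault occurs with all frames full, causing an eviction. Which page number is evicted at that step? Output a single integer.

Answer: 4

Derivation:
Step 0: ref 5 -> FAULT, frames=[5,-,-,-]
Step 1: ref 2 -> FAULT, frames=[5,2,-,-]
Step 2: ref 5 -> HIT, frames=[5,2,-,-]
Step 3: ref 3 -> FAULT, frames=[5,2,3,-]
Step 4: ref 4 -> FAULT, frames=[5,2,3,4]
Step 5: ref 4 -> HIT, frames=[5,2,3,4]
Step 6: ref 3 -> HIT, frames=[5,2,3,4]
Step 7: ref 1 -> FAULT, evict 2, frames=[5,1,3,4]
Step 8: ref 5 -> HIT, frames=[5,1,3,4]
Step 9: ref 2 -> FAULT, evict 4, frames=[5,1,3,2]
At step 9: evicted page 4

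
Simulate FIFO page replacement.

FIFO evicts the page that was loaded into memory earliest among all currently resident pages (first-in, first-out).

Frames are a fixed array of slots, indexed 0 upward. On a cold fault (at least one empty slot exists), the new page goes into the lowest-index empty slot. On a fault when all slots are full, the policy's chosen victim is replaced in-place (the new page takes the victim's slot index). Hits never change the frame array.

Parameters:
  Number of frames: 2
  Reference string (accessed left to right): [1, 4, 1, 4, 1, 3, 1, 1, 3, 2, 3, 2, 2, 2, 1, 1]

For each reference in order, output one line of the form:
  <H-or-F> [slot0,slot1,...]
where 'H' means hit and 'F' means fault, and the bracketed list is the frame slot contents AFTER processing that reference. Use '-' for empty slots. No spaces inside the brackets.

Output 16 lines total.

F [1,-]
F [1,4]
H [1,4]
H [1,4]
H [1,4]
F [3,4]
F [3,1]
H [3,1]
H [3,1]
F [2,1]
F [2,3]
H [2,3]
H [2,3]
H [2,3]
F [1,3]
H [1,3]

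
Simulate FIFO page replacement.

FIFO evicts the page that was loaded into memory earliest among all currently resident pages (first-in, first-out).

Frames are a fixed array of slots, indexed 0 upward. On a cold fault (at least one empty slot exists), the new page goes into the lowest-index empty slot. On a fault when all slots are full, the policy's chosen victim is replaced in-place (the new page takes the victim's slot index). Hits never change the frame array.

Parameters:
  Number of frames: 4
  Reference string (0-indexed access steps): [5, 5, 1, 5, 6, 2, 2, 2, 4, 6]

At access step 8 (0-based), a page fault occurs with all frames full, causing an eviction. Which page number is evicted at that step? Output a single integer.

Step 0: ref 5 -> FAULT, frames=[5,-,-,-]
Step 1: ref 5 -> HIT, frames=[5,-,-,-]
Step 2: ref 1 -> FAULT, frames=[5,1,-,-]
Step 3: ref 5 -> HIT, frames=[5,1,-,-]
Step 4: ref 6 -> FAULT, frames=[5,1,6,-]
Step 5: ref 2 -> FAULT, frames=[5,1,6,2]
Step 6: ref 2 -> HIT, frames=[5,1,6,2]
Step 7: ref 2 -> HIT, frames=[5,1,6,2]
Step 8: ref 4 -> FAULT, evict 5, frames=[4,1,6,2]
At step 8: evicted page 5

Answer: 5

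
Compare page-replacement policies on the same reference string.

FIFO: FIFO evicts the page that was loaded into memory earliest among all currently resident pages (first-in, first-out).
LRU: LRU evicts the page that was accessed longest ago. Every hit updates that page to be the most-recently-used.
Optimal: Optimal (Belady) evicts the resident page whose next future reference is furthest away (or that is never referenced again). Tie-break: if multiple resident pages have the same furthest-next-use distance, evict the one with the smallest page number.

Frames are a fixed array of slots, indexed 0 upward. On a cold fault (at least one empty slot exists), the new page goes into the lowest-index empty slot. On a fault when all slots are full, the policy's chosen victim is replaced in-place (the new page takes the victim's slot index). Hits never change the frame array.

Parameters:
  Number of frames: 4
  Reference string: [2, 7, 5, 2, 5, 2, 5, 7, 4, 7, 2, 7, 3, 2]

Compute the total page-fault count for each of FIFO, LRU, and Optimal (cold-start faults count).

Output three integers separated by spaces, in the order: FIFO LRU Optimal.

--- FIFO ---
  step 0: ref 2 -> FAULT, frames=[2,-,-,-] (faults so far: 1)
  step 1: ref 7 -> FAULT, frames=[2,7,-,-] (faults so far: 2)
  step 2: ref 5 -> FAULT, frames=[2,7,5,-] (faults so far: 3)
  step 3: ref 2 -> HIT, frames=[2,7,5,-] (faults so far: 3)
  step 4: ref 5 -> HIT, frames=[2,7,5,-] (faults so far: 3)
  step 5: ref 2 -> HIT, frames=[2,7,5,-] (faults so far: 3)
  step 6: ref 5 -> HIT, frames=[2,7,5,-] (faults so far: 3)
  step 7: ref 7 -> HIT, frames=[2,7,5,-] (faults so far: 3)
  step 8: ref 4 -> FAULT, frames=[2,7,5,4] (faults so far: 4)
  step 9: ref 7 -> HIT, frames=[2,7,5,4] (faults so far: 4)
  step 10: ref 2 -> HIT, frames=[2,7,5,4] (faults so far: 4)
  step 11: ref 7 -> HIT, frames=[2,7,5,4] (faults so far: 4)
  step 12: ref 3 -> FAULT, evict 2, frames=[3,7,5,4] (faults so far: 5)
  step 13: ref 2 -> FAULT, evict 7, frames=[3,2,5,4] (faults so far: 6)
  FIFO total faults: 6
--- LRU ---
  step 0: ref 2 -> FAULT, frames=[2,-,-,-] (faults so far: 1)
  step 1: ref 7 -> FAULT, frames=[2,7,-,-] (faults so far: 2)
  step 2: ref 5 -> FAULT, frames=[2,7,5,-] (faults so far: 3)
  step 3: ref 2 -> HIT, frames=[2,7,5,-] (faults so far: 3)
  step 4: ref 5 -> HIT, frames=[2,7,5,-] (faults so far: 3)
  step 5: ref 2 -> HIT, frames=[2,7,5,-] (faults so far: 3)
  step 6: ref 5 -> HIT, frames=[2,7,5,-] (faults so far: 3)
  step 7: ref 7 -> HIT, frames=[2,7,5,-] (faults so far: 3)
  step 8: ref 4 -> FAULT, frames=[2,7,5,4] (faults so far: 4)
  step 9: ref 7 -> HIT, frames=[2,7,5,4] (faults so far: 4)
  step 10: ref 2 -> HIT, frames=[2,7,5,4] (faults so far: 4)
  step 11: ref 7 -> HIT, frames=[2,7,5,4] (faults so far: 4)
  step 12: ref 3 -> FAULT, evict 5, frames=[2,7,3,4] (faults so far: 5)
  step 13: ref 2 -> HIT, frames=[2,7,3,4] (faults so far: 5)
  LRU total faults: 5
--- Optimal ---
  step 0: ref 2 -> FAULT, frames=[2,-,-,-] (faults so far: 1)
  step 1: ref 7 -> FAULT, frames=[2,7,-,-] (faults so far: 2)
  step 2: ref 5 -> FAULT, frames=[2,7,5,-] (faults so far: 3)
  step 3: ref 2 -> HIT, frames=[2,7,5,-] (faults so far: 3)
  step 4: ref 5 -> HIT, frames=[2,7,5,-] (faults so far: 3)
  step 5: ref 2 -> HIT, frames=[2,7,5,-] (faults so far: 3)
  step 6: ref 5 -> HIT, frames=[2,7,5,-] (faults so far: 3)
  step 7: ref 7 -> HIT, frames=[2,7,5,-] (faults so far: 3)
  step 8: ref 4 -> FAULT, frames=[2,7,5,4] (faults so far: 4)
  step 9: ref 7 -> HIT, frames=[2,7,5,4] (faults so far: 4)
  step 10: ref 2 -> HIT, frames=[2,7,5,4] (faults so far: 4)
  step 11: ref 7 -> HIT, frames=[2,7,5,4] (faults so far: 4)
  step 12: ref 3 -> FAULT, evict 4, frames=[2,7,5,3] (faults so far: 5)
  step 13: ref 2 -> HIT, frames=[2,7,5,3] (faults so far: 5)
  Optimal total faults: 5

Answer: 6 5 5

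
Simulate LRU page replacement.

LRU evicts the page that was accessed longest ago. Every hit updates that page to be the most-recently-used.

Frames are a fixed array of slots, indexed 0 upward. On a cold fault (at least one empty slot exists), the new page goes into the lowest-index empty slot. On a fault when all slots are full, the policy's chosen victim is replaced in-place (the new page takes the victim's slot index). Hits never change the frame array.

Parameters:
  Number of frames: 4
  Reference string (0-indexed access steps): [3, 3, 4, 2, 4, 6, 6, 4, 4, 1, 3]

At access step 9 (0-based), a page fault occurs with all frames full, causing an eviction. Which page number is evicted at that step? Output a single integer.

Step 0: ref 3 -> FAULT, frames=[3,-,-,-]
Step 1: ref 3 -> HIT, frames=[3,-,-,-]
Step 2: ref 4 -> FAULT, frames=[3,4,-,-]
Step 3: ref 2 -> FAULT, frames=[3,4,2,-]
Step 4: ref 4 -> HIT, frames=[3,4,2,-]
Step 5: ref 6 -> FAULT, frames=[3,4,2,6]
Step 6: ref 6 -> HIT, frames=[3,4,2,6]
Step 7: ref 4 -> HIT, frames=[3,4,2,6]
Step 8: ref 4 -> HIT, frames=[3,4,2,6]
Step 9: ref 1 -> FAULT, evict 3, frames=[1,4,2,6]
At step 9: evicted page 3

Answer: 3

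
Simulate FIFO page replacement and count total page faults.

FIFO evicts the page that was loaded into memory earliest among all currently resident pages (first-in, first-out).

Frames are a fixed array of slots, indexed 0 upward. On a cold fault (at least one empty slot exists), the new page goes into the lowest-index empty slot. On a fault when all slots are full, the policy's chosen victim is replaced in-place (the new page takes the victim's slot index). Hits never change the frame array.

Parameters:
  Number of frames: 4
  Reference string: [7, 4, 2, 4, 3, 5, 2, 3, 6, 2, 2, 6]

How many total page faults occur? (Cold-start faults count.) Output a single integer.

Answer: 6

Derivation:
Step 0: ref 7 → FAULT, frames=[7,-,-,-]
Step 1: ref 4 → FAULT, frames=[7,4,-,-]
Step 2: ref 2 → FAULT, frames=[7,4,2,-]
Step 3: ref 4 → HIT, frames=[7,4,2,-]
Step 4: ref 3 → FAULT, frames=[7,4,2,3]
Step 5: ref 5 → FAULT (evict 7), frames=[5,4,2,3]
Step 6: ref 2 → HIT, frames=[5,4,2,3]
Step 7: ref 3 → HIT, frames=[5,4,2,3]
Step 8: ref 6 → FAULT (evict 4), frames=[5,6,2,3]
Step 9: ref 2 → HIT, frames=[5,6,2,3]
Step 10: ref 2 → HIT, frames=[5,6,2,3]
Step 11: ref 6 → HIT, frames=[5,6,2,3]
Total faults: 6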